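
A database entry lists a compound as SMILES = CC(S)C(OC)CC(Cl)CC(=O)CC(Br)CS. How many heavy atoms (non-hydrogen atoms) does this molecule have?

Every atom symbol written in the SMILES (organic subset) is one heavy atom; implicit H are not written.
Heavy atoms by element → Br:1, C:11, Cl:1, O:2, S:2.
Total: 17.

17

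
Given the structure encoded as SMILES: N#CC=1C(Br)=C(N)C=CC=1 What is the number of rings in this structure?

In SMILES, each pair of matching ring-closure digits denotes one ring-closing bond; the number of such bonds equals the number of independent rings.
Ring-closure bonds here: 1.

1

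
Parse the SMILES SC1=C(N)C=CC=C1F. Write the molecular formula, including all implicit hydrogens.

Walk through each heavy atom and fill implicit hydrogens from standard valence (C 4, N 3, O 2, S 2, halogen 1):
  atom 1: S, bond orders sum to 1 (valence 2) → 1 H
  atom 2: C, bond orders sum to 4 (valence 4) → 0 H
  atom 3: C, bond orders sum to 4 (valence 4) → 0 H
  atom 4: N, bond orders sum to 1 (valence 3) → 2 H
  atom 5: C, bond orders sum to 3 (valence 4) → 1 H
  atom 6: C, bond orders sum to 3 (valence 4) → 1 H
  atom 7: C, bond orders sum to 3 (valence 4) → 1 H
  atom 8: C, bond orders sum to 4 (valence 4) → 0 H
  atom 9: F (halogen, monovalent) → 0 H
Totals → C:6, H:6, F:1, N:1, S:1.

C6H6FNS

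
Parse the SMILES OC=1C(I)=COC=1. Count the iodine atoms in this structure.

Scan the SMILES for I atoms (remember two-letter symbols like Cl and Br are single atoms).
Iodine count: 1.

1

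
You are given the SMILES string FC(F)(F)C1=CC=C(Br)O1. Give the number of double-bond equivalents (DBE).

Degree of unsaturation = (number of rings) + (number of π bonds).
Ring closures in the SMILES: 1.
π bonds: 2 double bonds (each 1 DoU) → 2 DoU from unsaturation.
Total DoU = 1 + 2 = 3.

3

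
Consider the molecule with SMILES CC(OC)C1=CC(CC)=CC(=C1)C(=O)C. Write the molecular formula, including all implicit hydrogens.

Walk through each heavy atom and fill implicit hydrogens from standard valence (C 4, N 3, O 2, S 2, halogen 1):
  atom 1: C, bond orders sum to 1 (valence 4) → 3 H
  atom 2: C, bond orders sum to 3 (valence 4) → 1 H
  atom 3: O, bond orders sum to 2 (valence 2) → 0 H
  atom 4: C, bond orders sum to 1 (valence 4) → 3 H
  atom 5: C, bond orders sum to 4 (valence 4) → 0 H
  atom 6: C, bond orders sum to 3 (valence 4) → 1 H
  atom 7: C, bond orders sum to 4 (valence 4) → 0 H
  atom 8: C, bond orders sum to 2 (valence 4) → 2 H
  atom 9: C, bond orders sum to 1 (valence 4) → 3 H
  atom 10: C, bond orders sum to 3 (valence 4) → 1 H
  atom 11: C, bond orders sum to 4 (valence 4) → 0 H
  atom 12: C, bond orders sum to 3 (valence 4) → 1 H
  atom 13: C, bond orders sum to 4 (valence 4) → 0 H
  atom 14: O, bond orders sum to 2 (valence 2) → 0 H
  atom 15: C, bond orders sum to 1 (valence 4) → 3 H
Totals → C:13, H:18, O:2.
In Hill order: C13H18O2.

C13H18O2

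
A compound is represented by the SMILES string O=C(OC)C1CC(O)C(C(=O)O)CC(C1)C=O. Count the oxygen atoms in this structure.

6

Scan the SMILES for O atoms (remember two-letter symbols like Cl and Br are single atoms).
Oxygen count: 6.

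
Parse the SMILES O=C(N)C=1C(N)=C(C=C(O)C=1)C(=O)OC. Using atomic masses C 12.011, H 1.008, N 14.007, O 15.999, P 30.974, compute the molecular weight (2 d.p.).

210.19 g/mol

First, the molecular formula is C9H10N2O4 (counting implicit H from valence).
  C: 9 × 12.011 = 108.099
  H: 10 × 1.008 = 10.080
  N: 2 × 14.007 = 28.014
  O: 4 × 15.999 = 63.996
Sum: 9×12.011 + 10×1.008 + 2×14.007 + 4×15.999 = 210.189 → 210.19 g/mol.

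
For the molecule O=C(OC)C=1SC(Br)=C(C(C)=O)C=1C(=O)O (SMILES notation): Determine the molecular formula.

C9H7BrO5S

Walk through each heavy atom and fill implicit hydrogens from standard valence (C 4, N 3, O 2, S 2, halogen 1):
  atom 1: O, bond orders sum to 2 (valence 2) → 0 H
  atom 2: C, bond orders sum to 4 (valence 4) → 0 H
  atom 3: O, bond orders sum to 2 (valence 2) → 0 H
  atom 4: C, bond orders sum to 1 (valence 4) → 3 H
  atom 5: C, bond orders sum to 4 (valence 4) → 0 H
  atom 6: S, bond orders sum to 2 (valence 2) → 0 H
  atom 7: C, bond orders sum to 4 (valence 4) → 0 H
  atom 8: Br (halogen, monovalent) → 0 H
  atom 9: C, bond orders sum to 4 (valence 4) → 0 H
  atom 10: C, bond orders sum to 4 (valence 4) → 0 H
  atom 11: C, bond orders sum to 1 (valence 4) → 3 H
  atom 12: O, bond orders sum to 2 (valence 2) → 0 H
  atom 13: C, bond orders sum to 4 (valence 4) → 0 H
  atom 14: C, bond orders sum to 4 (valence 4) → 0 H
  atom 15: O, bond orders sum to 2 (valence 2) → 0 H
  atom 16: O, bond orders sum to 1 (valence 2) → 1 H
Totals → C:9, H:7, Br:1, O:5, S:1.
In Hill order: C9H7BrO5S.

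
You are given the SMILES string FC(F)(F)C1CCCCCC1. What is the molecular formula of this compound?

C8H13F3

Walk through each heavy atom and fill implicit hydrogens from standard valence (C 4, N 3, O 2, S 2, halogen 1):
  atom 1: F (halogen, monovalent) → 0 H
  atom 2: C, bond orders sum to 4 (valence 4) → 0 H
  atom 3: F (halogen, monovalent) → 0 H
  atom 4: F (halogen, monovalent) → 0 H
  atom 5: C, bond orders sum to 3 (valence 4) → 1 H
  atom 6: C, bond orders sum to 2 (valence 4) → 2 H
  atom 7: C, bond orders sum to 2 (valence 4) → 2 H
  atom 8: C, bond orders sum to 2 (valence 4) → 2 H
  atom 9: C, bond orders sum to 2 (valence 4) → 2 H
  atom 10: C, bond orders sum to 2 (valence 4) → 2 H
  atom 11: C, bond orders sum to 2 (valence 4) → 2 H
Totals → C:8, H:13, F:3.
In Hill order: C8H13F3.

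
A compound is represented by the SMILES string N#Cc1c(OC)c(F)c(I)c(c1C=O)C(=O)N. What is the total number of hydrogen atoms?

6

Walk through each heavy atom and fill implicit hydrogens from standard valence (C 4, N 3, O 2, S 2, halogen 1); for lowercase aromatic atoms, an aromatic c carries 1 H when it has two neighbours and 0 H with three, and aromatic n carries 0 H:
  atom 1: N, bond orders sum to 3 (valence 3) → 0 H
  atom 2: C, bond orders sum to 4 (valence 4) → 0 H
  atom 3: aromatic c, 3 neighbours → 0 H
  atom 4: aromatic c, 3 neighbours → 0 H
  atom 5: O, bond orders sum to 2 (valence 2) → 0 H
  atom 6: C, bond orders sum to 1 (valence 4) → 3 H
  atom 7: aromatic c, 3 neighbours → 0 H
  atom 8: F (halogen, monovalent) → 0 H
  atom 9: aromatic c, 3 neighbours → 0 H
  atom 10: I (halogen, monovalent) → 0 H
  atom 11: aromatic c, 3 neighbours → 0 H
  atom 12: aromatic c, 3 neighbours → 0 H
  atom 13: C, bond orders sum to 3 (valence 4) → 1 H
  atom 14: O, bond orders sum to 2 (valence 2) → 0 H
  atom 15: C, bond orders sum to 4 (valence 4) → 0 H
  atom 16: O, bond orders sum to 2 (valence 2) → 0 H
  atom 17: N, bond orders sum to 1 (valence 3) → 2 H
Total hydrogens: 6.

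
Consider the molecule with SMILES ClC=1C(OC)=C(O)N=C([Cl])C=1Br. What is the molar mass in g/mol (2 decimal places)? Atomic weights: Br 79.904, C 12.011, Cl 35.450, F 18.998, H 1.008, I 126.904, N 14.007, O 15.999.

First, the molecular formula is C6H4BrCl2NO2 (counting implicit H from valence).
  Br: 1 × 79.904 = 79.904
  C: 6 × 12.011 = 72.066
  Cl: 2 × 35.450 = 70.900
  H: 4 × 1.008 = 4.032
  N: 1 × 14.007 = 14.007
  O: 2 × 15.999 = 31.998
Sum: 1×79.904 + 6×12.011 + 2×35.450 + 4×1.008 + 1×14.007 + 2×15.999 = 272.907 → 272.91 g/mol.

272.91 g/mol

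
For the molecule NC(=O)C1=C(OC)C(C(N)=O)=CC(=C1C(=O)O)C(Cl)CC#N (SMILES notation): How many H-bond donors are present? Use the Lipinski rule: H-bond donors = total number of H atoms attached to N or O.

Donors: find every N or O and count the H atoms it carries.
  atom 1 (N): bond orders sum to 1 → 2 H
  atom 3 (O): bond orders sum to 2 → 0 H
  atom 6 (O): bond orders sum to 2 → 0 H
  atom 10 (N): bond orders sum to 1 → 2 H
  atom 11 (O): bond orders sum to 2 → 0 H
  atom 16 (O): bond orders sum to 2 → 0 H
  atom 17 (O): bond orders sum to 1 → 1 H
  atom 22 (N): bond orders sum to 3 → 0 H
Lipinski HBD = 5.

5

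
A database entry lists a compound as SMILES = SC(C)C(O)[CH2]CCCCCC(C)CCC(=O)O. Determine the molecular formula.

Walk through each heavy atom and fill implicit hydrogens from standard valence (C 4, N 3, O 2, S 2, halogen 1):
  atom 1: S, bond orders sum to 1 (valence 2) → 1 H
  atom 2: C, bond orders sum to 3 (valence 4) → 1 H
  atom 3: C, bond orders sum to 1 (valence 4) → 3 H
  atom 4: C, bond orders sum to 3 (valence 4) → 1 H
  atom 5: O, bond orders sum to 1 (valence 2) → 1 H
  atom 6: C with explicit H count 2
  atom 7: C, bond orders sum to 2 (valence 4) → 2 H
  atom 8: C, bond orders sum to 2 (valence 4) → 2 H
  atom 9: C, bond orders sum to 2 (valence 4) → 2 H
  atom 10: C, bond orders sum to 2 (valence 4) → 2 H
  atom 11: C, bond orders sum to 2 (valence 4) → 2 H
  atom 12: C, bond orders sum to 3 (valence 4) → 1 H
  atom 13: C, bond orders sum to 1 (valence 4) → 3 H
  atom 14: C, bond orders sum to 2 (valence 4) → 2 H
  atom 15: C, bond orders sum to 2 (valence 4) → 2 H
  atom 16: C, bond orders sum to 4 (valence 4) → 0 H
  atom 17: O, bond orders sum to 2 (valence 2) → 0 H
  atom 18: O, bond orders sum to 1 (valence 2) → 1 H
Totals → C:14, H:28, O:3, S:1.

C14H28O3S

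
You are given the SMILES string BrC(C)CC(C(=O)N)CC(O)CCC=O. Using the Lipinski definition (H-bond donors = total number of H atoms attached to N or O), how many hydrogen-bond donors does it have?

Donors: find every N or O and count the H atoms it carries.
  atom 7 (O): bond orders sum to 2 → 0 H
  atom 8 (N): bond orders sum to 1 → 2 H
  atom 11 (O): bond orders sum to 1 → 1 H
  atom 15 (O): bond orders sum to 2 → 0 H
Lipinski HBD = 3.

3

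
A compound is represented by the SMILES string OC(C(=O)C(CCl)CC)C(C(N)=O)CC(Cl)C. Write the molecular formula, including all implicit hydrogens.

C11H19Cl2NO3

Walk through each heavy atom and fill implicit hydrogens from standard valence (C 4, N 3, O 2, S 2, halogen 1):
  atom 1: O, bond orders sum to 1 (valence 2) → 1 H
  atom 2: C, bond orders sum to 3 (valence 4) → 1 H
  atom 3: C, bond orders sum to 4 (valence 4) → 0 H
  atom 4: O, bond orders sum to 2 (valence 2) → 0 H
  atom 5: C, bond orders sum to 3 (valence 4) → 1 H
  atom 6: C, bond orders sum to 2 (valence 4) → 2 H
  atom 7: Cl (halogen, monovalent) → 0 H
  atom 8: C, bond orders sum to 2 (valence 4) → 2 H
  atom 9: C, bond orders sum to 1 (valence 4) → 3 H
  atom 10: C, bond orders sum to 3 (valence 4) → 1 H
  atom 11: C, bond orders sum to 4 (valence 4) → 0 H
  atom 12: N, bond orders sum to 1 (valence 3) → 2 H
  atom 13: O, bond orders sum to 2 (valence 2) → 0 H
  atom 14: C, bond orders sum to 2 (valence 4) → 2 H
  atom 15: C, bond orders sum to 3 (valence 4) → 1 H
  atom 16: Cl (halogen, monovalent) → 0 H
  atom 17: C, bond orders sum to 1 (valence 4) → 3 H
Totals → C:11, H:19, Cl:2, N:1, O:3.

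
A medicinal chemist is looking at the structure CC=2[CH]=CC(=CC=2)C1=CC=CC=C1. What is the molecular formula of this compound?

Walk through each heavy atom and fill implicit hydrogens from standard valence (C 4, N 3, O 2, S 2, halogen 1):
  atom 1: C, bond orders sum to 1 (valence 4) → 3 H
  atom 2: C, bond orders sum to 4 (valence 4) → 0 H
  atom 3: C with explicit H count 1
  atom 4: C, bond orders sum to 3 (valence 4) → 1 H
  atom 5: C, bond orders sum to 4 (valence 4) → 0 H
  atom 6: C, bond orders sum to 3 (valence 4) → 1 H
  atom 7: C, bond orders sum to 3 (valence 4) → 1 H
  atom 8: C, bond orders sum to 4 (valence 4) → 0 H
  atom 9: C, bond orders sum to 3 (valence 4) → 1 H
  atom 10: C, bond orders sum to 3 (valence 4) → 1 H
  atom 11: C, bond orders sum to 3 (valence 4) → 1 H
  atom 12: C, bond orders sum to 3 (valence 4) → 1 H
  atom 13: C, bond orders sum to 3 (valence 4) → 1 H
Totals → C:13, H:12.
In Hill order: C13H12.

C13H12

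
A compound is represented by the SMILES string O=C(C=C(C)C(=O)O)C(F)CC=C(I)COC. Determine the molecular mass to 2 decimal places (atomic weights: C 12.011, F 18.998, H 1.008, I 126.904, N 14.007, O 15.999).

First, the molecular formula is C11H14FIO4 (counting implicit H from valence).
  C: 11 × 12.011 = 132.121
  F: 1 × 18.998 = 18.998
  H: 14 × 1.008 = 14.112
  I: 1 × 126.904 = 126.904
  O: 4 × 15.999 = 63.996
Sum: 11×12.011 + 1×18.998 + 14×1.008 + 1×126.904 + 4×15.999 = 356.131 → 356.13 g/mol.

356.13 g/mol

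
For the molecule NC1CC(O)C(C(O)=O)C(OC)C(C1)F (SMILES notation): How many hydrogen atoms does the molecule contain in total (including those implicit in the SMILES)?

16

Walk through each heavy atom and fill implicit hydrogens from standard valence (C 4, N 3, O 2, S 2, halogen 1):
  atom 1: N, bond orders sum to 1 (valence 3) → 2 H
  atom 2: C, bond orders sum to 3 (valence 4) → 1 H
  atom 3: C, bond orders sum to 2 (valence 4) → 2 H
  atom 4: C, bond orders sum to 3 (valence 4) → 1 H
  atom 5: O, bond orders sum to 1 (valence 2) → 1 H
  atom 6: C, bond orders sum to 3 (valence 4) → 1 H
  atom 7: C, bond orders sum to 4 (valence 4) → 0 H
  atom 8: O, bond orders sum to 1 (valence 2) → 1 H
  atom 9: O, bond orders sum to 2 (valence 2) → 0 H
  atom 10: C, bond orders sum to 3 (valence 4) → 1 H
  atom 11: O, bond orders sum to 2 (valence 2) → 0 H
  atom 12: C, bond orders sum to 1 (valence 4) → 3 H
  atom 13: C, bond orders sum to 3 (valence 4) → 1 H
  atom 14: C, bond orders sum to 2 (valence 4) → 2 H
  atom 15: F (halogen, monovalent) → 0 H
Total hydrogens: 16.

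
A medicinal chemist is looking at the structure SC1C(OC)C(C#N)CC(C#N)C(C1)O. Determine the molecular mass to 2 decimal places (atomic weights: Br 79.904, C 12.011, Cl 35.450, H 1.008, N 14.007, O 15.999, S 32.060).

226.29 g/mol

First, the molecular formula is C10H14N2O2S (counting implicit H from valence).
  C: 10 × 12.011 = 120.110
  H: 14 × 1.008 = 14.112
  N: 2 × 14.007 = 28.014
  O: 2 × 15.999 = 31.998
  S: 1 × 32.060 = 32.060
Sum: 10×12.011 + 14×1.008 + 2×14.007 + 2×15.999 + 1×32.060 = 226.294 → 226.29 g/mol.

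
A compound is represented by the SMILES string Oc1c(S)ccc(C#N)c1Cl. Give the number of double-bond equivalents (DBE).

6

Molecular formula: C7H4ClNOS.
DoU = (2C + 2 + N − H − X) / 2, where X is the halogen count and O/S are ignored.
    = (2·7 + 2 + 1 − 4 − 1) / 2 = 12 / 2 = 6.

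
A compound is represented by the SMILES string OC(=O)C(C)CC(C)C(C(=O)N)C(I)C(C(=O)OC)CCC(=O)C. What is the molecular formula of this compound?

Walk through each heavy atom and fill implicit hydrogens from standard valence (C 4, N 3, O 2, S 2, halogen 1):
  atom 1: O, bond orders sum to 1 (valence 2) → 1 H
  atom 2: C, bond orders sum to 4 (valence 4) → 0 H
  atom 3: O, bond orders sum to 2 (valence 2) → 0 H
  atom 4: C, bond orders sum to 3 (valence 4) → 1 H
  atom 5: C, bond orders sum to 1 (valence 4) → 3 H
  atom 6: C, bond orders sum to 2 (valence 4) → 2 H
  atom 7: C, bond orders sum to 3 (valence 4) → 1 H
  atom 8: C, bond orders sum to 1 (valence 4) → 3 H
  atom 9: C, bond orders sum to 3 (valence 4) → 1 H
  atom 10: C, bond orders sum to 4 (valence 4) → 0 H
  atom 11: O, bond orders sum to 2 (valence 2) → 0 H
  atom 12: N, bond orders sum to 1 (valence 3) → 2 H
  atom 13: C, bond orders sum to 3 (valence 4) → 1 H
  atom 14: I (halogen, monovalent) → 0 H
  atom 15: C, bond orders sum to 3 (valence 4) → 1 H
  atom 16: C, bond orders sum to 4 (valence 4) → 0 H
  atom 17: O, bond orders sum to 2 (valence 2) → 0 H
  atom 18: O, bond orders sum to 2 (valence 2) → 0 H
  atom 19: C, bond orders sum to 1 (valence 4) → 3 H
  atom 20: C, bond orders sum to 2 (valence 4) → 2 H
  atom 21: C, bond orders sum to 2 (valence 4) → 2 H
  atom 22: C, bond orders sum to 4 (valence 4) → 0 H
  atom 23: O, bond orders sum to 2 (valence 2) → 0 H
  atom 24: C, bond orders sum to 1 (valence 4) → 3 H
Totals → C:16, H:26, I:1, N:1, O:6.
In Hill order: C16H26INO6.

C16H26INO6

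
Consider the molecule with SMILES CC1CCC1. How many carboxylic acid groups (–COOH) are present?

Scan the SMILES for the carboxylic acid motif — none present.

0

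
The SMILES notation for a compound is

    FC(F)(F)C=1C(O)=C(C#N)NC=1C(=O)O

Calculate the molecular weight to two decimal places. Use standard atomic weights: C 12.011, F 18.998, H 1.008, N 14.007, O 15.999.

First, the molecular formula is C7H3F3N2O3 (counting implicit H from valence).
  C: 7 × 12.011 = 84.077
  F: 3 × 18.998 = 56.994
  H: 3 × 1.008 = 3.024
  N: 2 × 14.007 = 28.014
  O: 3 × 15.999 = 47.997
Sum: 7×12.011 + 3×18.998 + 3×1.008 + 2×14.007 + 3×15.999 = 220.106 → 220.11 g/mol.

220.11 g/mol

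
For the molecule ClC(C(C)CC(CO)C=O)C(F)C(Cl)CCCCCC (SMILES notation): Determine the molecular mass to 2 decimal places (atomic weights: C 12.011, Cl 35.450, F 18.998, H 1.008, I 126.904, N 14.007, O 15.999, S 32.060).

First, the molecular formula is C15H27Cl2FO2 (counting implicit H from valence).
  C: 15 × 12.011 = 180.165
  Cl: 2 × 35.450 = 70.900
  F: 1 × 18.998 = 18.998
  H: 27 × 1.008 = 27.216
  O: 2 × 15.999 = 31.998
Sum: 15×12.011 + 2×35.450 + 1×18.998 + 27×1.008 + 2×15.999 = 329.277 → 329.28 g/mol.

329.28 g/mol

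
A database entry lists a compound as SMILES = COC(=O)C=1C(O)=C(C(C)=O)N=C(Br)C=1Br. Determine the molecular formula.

Walk through each heavy atom and fill implicit hydrogens from standard valence (C 4, N 3, O 2, S 2, halogen 1):
  atom 1: C, bond orders sum to 1 (valence 4) → 3 H
  atom 2: O, bond orders sum to 2 (valence 2) → 0 H
  atom 3: C, bond orders sum to 4 (valence 4) → 0 H
  atom 4: O, bond orders sum to 2 (valence 2) → 0 H
  atom 5: C, bond orders sum to 4 (valence 4) → 0 H
  atom 6: C, bond orders sum to 4 (valence 4) → 0 H
  atom 7: O, bond orders sum to 1 (valence 2) → 1 H
  atom 8: C, bond orders sum to 4 (valence 4) → 0 H
  atom 9: C, bond orders sum to 4 (valence 4) → 0 H
  atom 10: C, bond orders sum to 1 (valence 4) → 3 H
  atom 11: O, bond orders sum to 2 (valence 2) → 0 H
  atom 12: N, bond orders sum to 3 (valence 3) → 0 H
  atom 13: C, bond orders sum to 4 (valence 4) → 0 H
  atom 14: Br (halogen, monovalent) → 0 H
  atom 15: C, bond orders sum to 4 (valence 4) → 0 H
  atom 16: Br (halogen, monovalent) → 0 H
Totals → C:9, H:7, Br:2, N:1, O:4.

C9H7Br2NO4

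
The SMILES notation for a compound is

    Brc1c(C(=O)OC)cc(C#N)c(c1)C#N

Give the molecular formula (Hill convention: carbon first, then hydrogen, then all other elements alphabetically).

C10H5BrN2O2

Walk through each heavy atom and fill implicit hydrogens from standard valence (C 4, N 3, O 2, S 2, halogen 1); for lowercase aromatic atoms, an aromatic c carries 1 H when it has two neighbours and 0 H with three, and aromatic n carries 0 H:
  atom 1: Br (halogen, monovalent) → 0 H
  atom 2: aromatic c, 3 neighbours → 0 H
  atom 3: aromatic c, 3 neighbours → 0 H
  atom 4: C, bond orders sum to 4 (valence 4) → 0 H
  atom 5: O, bond orders sum to 2 (valence 2) → 0 H
  atom 6: O, bond orders sum to 2 (valence 2) → 0 H
  atom 7: C, bond orders sum to 1 (valence 4) → 3 H
  atom 8: aromatic c, 2 neighbours → 1 H
  atom 9: aromatic c, 3 neighbours → 0 H
  atom 10: C, bond orders sum to 4 (valence 4) → 0 H
  atom 11: N, bond orders sum to 3 (valence 3) → 0 H
  atom 12: aromatic c, 3 neighbours → 0 H
  atom 13: aromatic c, 2 neighbours → 1 H
  atom 14: C, bond orders sum to 4 (valence 4) → 0 H
  atom 15: N, bond orders sum to 3 (valence 3) → 0 H
Totals → C:10, H:5, Br:1, N:2, O:2.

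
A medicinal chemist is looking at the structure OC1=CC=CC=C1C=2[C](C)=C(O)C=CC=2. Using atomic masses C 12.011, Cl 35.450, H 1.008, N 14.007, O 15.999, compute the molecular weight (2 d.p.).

200.24 g/mol

First, the molecular formula is C13H12O2 (counting implicit H from valence).
  C: 13 × 12.011 = 156.143
  H: 12 × 1.008 = 12.096
  O: 2 × 15.999 = 31.998
Sum: 13×12.011 + 12×1.008 + 2×15.999 = 200.237 → 200.24 g/mol.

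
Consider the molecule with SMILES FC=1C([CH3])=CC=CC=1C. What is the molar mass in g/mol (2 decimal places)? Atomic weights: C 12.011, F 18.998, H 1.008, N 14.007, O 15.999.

124.16 g/mol

First, the molecular formula is C8H9F (counting implicit H from valence).
  C: 8 × 12.011 = 96.088
  F: 1 × 18.998 = 18.998
  H: 9 × 1.008 = 9.072
Sum: 8×12.011 + 1×18.998 + 9×1.008 = 124.158 → 124.16 g/mol.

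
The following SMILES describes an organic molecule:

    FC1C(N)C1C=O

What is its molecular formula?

C4H6FNO

Walk through each heavy atom and fill implicit hydrogens from standard valence (C 4, N 3, O 2, S 2, halogen 1):
  atom 1: F (halogen, monovalent) → 0 H
  atom 2: C, bond orders sum to 3 (valence 4) → 1 H
  atom 3: C, bond orders sum to 3 (valence 4) → 1 H
  atom 4: N, bond orders sum to 1 (valence 3) → 2 H
  atom 5: C, bond orders sum to 3 (valence 4) → 1 H
  atom 6: C, bond orders sum to 3 (valence 4) → 1 H
  atom 7: O, bond orders sum to 2 (valence 2) → 0 H
Totals → C:4, H:6, F:1, N:1, O:1.
In Hill order: C4H6FNO.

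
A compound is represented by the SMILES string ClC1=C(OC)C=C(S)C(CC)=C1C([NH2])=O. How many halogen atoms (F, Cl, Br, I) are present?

Halogen atoms appear at heavy-atom position 1 (1×Cl).
Other groups present: 1 amide, 1 ether, 1 thiol.
Halogen count: 1.

1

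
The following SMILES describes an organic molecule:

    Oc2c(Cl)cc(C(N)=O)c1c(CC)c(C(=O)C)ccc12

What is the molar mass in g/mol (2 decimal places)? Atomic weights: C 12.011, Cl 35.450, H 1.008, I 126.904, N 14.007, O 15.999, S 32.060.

First, the molecular formula is C15H14ClNO3 (counting implicit H from valence).
  C: 15 × 12.011 = 180.165
  Cl: 1 × 35.450 = 35.450
  H: 14 × 1.008 = 14.112
  N: 1 × 14.007 = 14.007
  O: 3 × 15.999 = 47.997
Sum: 15×12.011 + 1×35.450 + 14×1.008 + 1×14.007 + 3×15.999 = 291.731 → 291.73 g/mol.

291.73 g/mol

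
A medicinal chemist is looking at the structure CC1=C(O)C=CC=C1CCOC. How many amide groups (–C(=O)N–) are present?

0

Scan the SMILES for the amide motif — none present.
Groups that are present: 1 ether, 1 hydroxyl.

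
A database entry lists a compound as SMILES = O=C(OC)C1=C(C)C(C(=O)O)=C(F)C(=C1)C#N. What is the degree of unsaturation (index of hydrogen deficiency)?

Degree of unsaturation = (number of rings) + (number of π bonds).
Ring closures in the SMILES: 1.
π bonds: 5 double bonds (each 1 DoU), 1 triple bond (each 2 DoU) → 7 DoU from unsaturation.
Total DoU = 1 + 7 = 8.

8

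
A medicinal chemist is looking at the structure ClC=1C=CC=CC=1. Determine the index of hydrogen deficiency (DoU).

Degree of unsaturation = (number of rings) + (number of π bonds).
Ring closures in the SMILES: 1.
π bonds: 3 double bonds (each 1 DoU) → 3 DoU from unsaturation.
Total DoU = 1 + 3 = 4.

4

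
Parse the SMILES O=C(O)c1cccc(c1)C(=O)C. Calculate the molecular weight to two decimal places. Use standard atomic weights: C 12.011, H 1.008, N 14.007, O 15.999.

First, the molecular formula is C9H8O3 (counting implicit H from valence).
  C: 9 × 12.011 = 108.099
  H: 8 × 1.008 = 8.064
  O: 3 × 15.999 = 47.997
Sum: 9×12.011 + 8×1.008 + 3×15.999 = 164.160 → 164.16 g/mol.

164.16 g/mol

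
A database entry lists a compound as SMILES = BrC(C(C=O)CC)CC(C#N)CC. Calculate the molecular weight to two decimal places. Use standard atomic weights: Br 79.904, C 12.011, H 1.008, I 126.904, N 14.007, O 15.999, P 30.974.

First, the molecular formula is C10H16BrNO (counting implicit H from valence).
  Br: 1 × 79.904 = 79.904
  C: 10 × 12.011 = 120.110
  H: 16 × 1.008 = 16.128
  N: 1 × 14.007 = 14.007
  O: 1 × 15.999 = 15.999
Sum: 1×79.904 + 10×12.011 + 16×1.008 + 1×14.007 + 1×15.999 = 246.148 → 246.15 g/mol.

246.15 g/mol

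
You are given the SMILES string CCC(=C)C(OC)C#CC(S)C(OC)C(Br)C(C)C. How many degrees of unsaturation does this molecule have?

Molecular formula: C15H25BrO2S.
DoU = (2C + 2 + N − H − X) / 2, where X is the halogen count and O/S are ignored.
    = (2·15 + 2 + 0 − 25 − 1) / 2 = 6 / 2 = 3.

3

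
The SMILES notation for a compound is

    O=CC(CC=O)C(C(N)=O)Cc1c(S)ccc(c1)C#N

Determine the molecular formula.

C14H14N2O3S

Walk through each heavy atom and fill implicit hydrogens from standard valence (C 4, N 3, O 2, S 2, halogen 1); for lowercase aromatic atoms, an aromatic c carries 1 H when it has two neighbours and 0 H with three, and aromatic n carries 0 H:
  atom 1: O, bond orders sum to 2 (valence 2) → 0 H
  atom 2: C, bond orders sum to 3 (valence 4) → 1 H
  atom 3: C, bond orders sum to 3 (valence 4) → 1 H
  atom 4: C, bond orders sum to 2 (valence 4) → 2 H
  atom 5: C, bond orders sum to 3 (valence 4) → 1 H
  atom 6: O, bond orders sum to 2 (valence 2) → 0 H
  atom 7: C, bond orders sum to 3 (valence 4) → 1 H
  atom 8: C, bond orders sum to 4 (valence 4) → 0 H
  atom 9: N, bond orders sum to 1 (valence 3) → 2 H
  atom 10: O, bond orders sum to 2 (valence 2) → 0 H
  atom 11: C, bond orders sum to 2 (valence 4) → 2 H
  atom 12: aromatic c, 3 neighbours → 0 H
  atom 13: aromatic c, 3 neighbours → 0 H
  atom 14: S, bond orders sum to 1 (valence 2) → 1 H
  atom 15: aromatic c, 2 neighbours → 1 H
  atom 16: aromatic c, 2 neighbours → 1 H
  atom 17: aromatic c, 3 neighbours → 0 H
  atom 18: aromatic c, 2 neighbours → 1 H
  atom 19: C, bond orders sum to 4 (valence 4) → 0 H
  atom 20: N, bond orders sum to 3 (valence 3) → 0 H
Totals → C:14, H:14, N:2, O:3, S:1.
In Hill order: C14H14N2O3S.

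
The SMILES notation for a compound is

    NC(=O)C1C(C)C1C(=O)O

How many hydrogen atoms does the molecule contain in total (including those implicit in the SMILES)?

Walk through each heavy atom and fill implicit hydrogens from standard valence (C 4, N 3, O 2, S 2, halogen 1):
  atom 1: N, bond orders sum to 1 (valence 3) → 2 H
  atom 2: C, bond orders sum to 4 (valence 4) → 0 H
  atom 3: O, bond orders sum to 2 (valence 2) → 0 H
  atom 4: C, bond orders sum to 3 (valence 4) → 1 H
  atom 5: C, bond orders sum to 3 (valence 4) → 1 H
  atom 6: C, bond orders sum to 1 (valence 4) → 3 H
  atom 7: C, bond orders sum to 3 (valence 4) → 1 H
  atom 8: C, bond orders sum to 4 (valence 4) → 0 H
  atom 9: O, bond orders sum to 2 (valence 2) → 0 H
  atom 10: O, bond orders sum to 1 (valence 2) → 1 H
Total hydrogens: 9.

9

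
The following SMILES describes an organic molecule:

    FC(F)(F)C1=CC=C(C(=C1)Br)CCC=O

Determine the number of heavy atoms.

Every atom symbol written in the SMILES (organic subset) is one heavy atom; implicit H are not written.
Heavy atoms by element → Br:1, C:10, F:3, O:1.
Total: 15.

15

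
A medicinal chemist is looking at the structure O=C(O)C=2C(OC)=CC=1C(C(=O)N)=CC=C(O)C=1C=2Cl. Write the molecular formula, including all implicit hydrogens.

C13H10ClNO5

Walk through each heavy atom and fill implicit hydrogens from standard valence (C 4, N 3, O 2, S 2, halogen 1):
  atom 1: O, bond orders sum to 2 (valence 2) → 0 H
  atom 2: C, bond orders sum to 4 (valence 4) → 0 H
  atom 3: O, bond orders sum to 1 (valence 2) → 1 H
  atom 4: C, bond orders sum to 4 (valence 4) → 0 H
  atom 5: C, bond orders sum to 4 (valence 4) → 0 H
  atom 6: O, bond orders sum to 2 (valence 2) → 0 H
  atom 7: C, bond orders sum to 1 (valence 4) → 3 H
  atom 8: C, bond orders sum to 3 (valence 4) → 1 H
  atom 9: C, bond orders sum to 4 (valence 4) → 0 H
  atom 10: C, bond orders sum to 4 (valence 4) → 0 H
  atom 11: C, bond orders sum to 4 (valence 4) → 0 H
  atom 12: O, bond orders sum to 2 (valence 2) → 0 H
  atom 13: N, bond orders sum to 1 (valence 3) → 2 H
  atom 14: C, bond orders sum to 3 (valence 4) → 1 H
  atom 15: C, bond orders sum to 3 (valence 4) → 1 H
  atom 16: C, bond orders sum to 4 (valence 4) → 0 H
  atom 17: O, bond orders sum to 1 (valence 2) → 1 H
  atom 18: C, bond orders sum to 4 (valence 4) → 0 H
  atom 19: C, bond orders sum to 4 (valence 4) → 0 H
  atom 20: Cl (halogen, monovalent) → 0 H
Totals → C:13, H:10, Cl:1, N:1, O:5.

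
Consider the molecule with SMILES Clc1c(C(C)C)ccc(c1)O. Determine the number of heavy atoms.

Every atom symbol written in the SMILES (organic subset) is one heavy atom; implicit H are not written.
Heavy atoms by element → C:9, Cl:1, O:1.
Total: 11.

11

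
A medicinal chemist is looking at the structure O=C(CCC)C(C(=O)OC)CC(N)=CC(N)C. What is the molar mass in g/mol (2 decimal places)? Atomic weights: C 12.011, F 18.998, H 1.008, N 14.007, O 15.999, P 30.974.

242.32 g/mol

First, the molecular formula is C12H22N2O3 (counting implicit H from valence).
  C: 12 × 12.011 = 144.132
  H: 22 × 1.008 = 22.176
  N: 2 × 14.007 = 28.014
  O: 3 × 15.999 = 47.997
Sum: 12×12.011 + 22×1.008 + 2×14.007 + 3×15.999 = 242.319 → 242.32 g/mol.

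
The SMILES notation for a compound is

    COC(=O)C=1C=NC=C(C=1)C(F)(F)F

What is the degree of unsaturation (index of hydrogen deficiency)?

5

Degree of unsaturation = (number of rings) + (number of π bonds).
Ring closures in the SMILES: 1.
π bonds: 4 double bonds (each 1 DoU) → 4 DoU from unsaturation.
Total DoU = 1 + 4 = 5.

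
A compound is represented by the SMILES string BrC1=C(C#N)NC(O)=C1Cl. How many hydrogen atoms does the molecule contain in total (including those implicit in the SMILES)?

2

Walk through each heavy atom and fill implicit hydrogens from standard valence (C 4, N 3, O 2, S 2, halogen 1):
  atom 1: Br (halogen, monovalent) → 0 H
  atom 2: C, bond orders sum to 4 (valence 4) → 0 H
  atom 3: C, bond orders sum to 4 (valence 4) → 0 H
  atom 4: C, bond orders sum to 4 (valence 4) → 0 H
  atom 5: N, bond orders sum to 3 (valence 3) → 0 H
  atom 6: N, bond orders sum to 2 (valence 3) → 1 H
  atom 7: C, bond orders sum to 4 (valence 4) → 0 H
  atom 8: O, bond orders sum to 1 (valence 2) → 1 H
  atom 9: C, bond orders sum to 4 (valence 4) → 0 H
  atom 10: Cl (halogen, monovalent) → 0 H
Total hydrogens: 2.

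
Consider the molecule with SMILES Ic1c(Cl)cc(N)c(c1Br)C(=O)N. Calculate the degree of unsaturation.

Molecular formula: C7H5BrClIN2O.
DoU = (2C + 2 + N − H − X) / 2, where X is the halogen count and O/S are ignored.
    = (2·7 + 2 + 2 − 5 − 3) / 2 = 10 / 2 = 5.

5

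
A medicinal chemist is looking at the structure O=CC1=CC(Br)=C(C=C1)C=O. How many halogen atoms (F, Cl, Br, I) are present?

1

Halogen atoms appear at heavy-atom position 6 (1×Br).
Other groups present: 2 aldehyde.
Halogen count: 1.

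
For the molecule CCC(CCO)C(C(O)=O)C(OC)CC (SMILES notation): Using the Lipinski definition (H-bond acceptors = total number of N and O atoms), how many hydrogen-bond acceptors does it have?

N atoms: 0; O atoms: 4.
Lipinski HBA = 0 + 4 = 4.

4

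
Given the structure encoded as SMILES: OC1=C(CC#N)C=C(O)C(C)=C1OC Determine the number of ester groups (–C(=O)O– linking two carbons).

0

Scan the SMILES for the ester motif — none present.
Groups that are present: 1 ether, 2 hydroxyl, 1 nitrile.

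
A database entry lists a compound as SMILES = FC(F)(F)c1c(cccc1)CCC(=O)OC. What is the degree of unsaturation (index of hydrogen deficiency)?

Molecular formula: C11H11F3O2.
DoU = (2C + 2 + N − H − X) / 2, where X is the halogen count and O/S are ignored.
    = (2·11 + 2 + 0 − 11 − 3) / 2 = 10 / 2 = 5.

5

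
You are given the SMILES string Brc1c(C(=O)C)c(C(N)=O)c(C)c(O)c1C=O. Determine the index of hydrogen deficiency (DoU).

7

Molecular formula: C11H10BrNO4.
DoU = (2C + 2 + N − H − X) / 2, where X is the halogen count and O/S are ignored.
    = (2·11 + 2 + 1 − 10 − 1) / 2 = 14 / 2 = 7.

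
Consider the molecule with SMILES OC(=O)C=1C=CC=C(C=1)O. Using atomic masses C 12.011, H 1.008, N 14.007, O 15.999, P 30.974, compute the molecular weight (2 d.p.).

138.12 g/mol

First, the molecular formula is C7H6O3 (counting implicit H from valence).
  C: 7 × 12.011 = 84.077
  H: 6 × 1.008 = 6.048
  O: 3 × 15.999 = 47.997
Sum: 7×12.011 + 6×1.008 + 3×15.999 = 138.122 → 138.12 g/mol.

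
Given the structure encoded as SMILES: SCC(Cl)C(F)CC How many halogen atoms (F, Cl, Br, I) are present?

Halogen atoms appear at heavy-atom positions 4, 6 (1×Cl, 1×F).
Other groups present: 1 thiol.
Halogen count: 2.

2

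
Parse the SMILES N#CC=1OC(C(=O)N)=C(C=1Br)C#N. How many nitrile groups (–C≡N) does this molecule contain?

The nitrile motif appears at heavy-atom positions 2, 12 in the SMILES.
Other groups present: 1 amide.
Nitrile count: 2.

2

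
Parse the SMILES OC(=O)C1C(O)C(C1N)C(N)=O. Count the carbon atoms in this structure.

Count every carbon token in the SMILES (each C, including those in ring-closure positions and inside branches).
Carbon count: 6.

6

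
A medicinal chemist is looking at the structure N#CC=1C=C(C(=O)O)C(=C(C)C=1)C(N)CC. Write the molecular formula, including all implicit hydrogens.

Walk through each heavy atom and fill implicit hydrogens from standard valence (C 4, N 3, O 2, S 2, halogen 1):
  atom 1: N, bond orders sum to 3 (valence 3) → 0 H
  atom 2: C, bond orders sum to 4 (valence 4) → 0 H
  atom 3: C, bond orders sum to 4 (valence 4) → 0 H
  atom 4: C, bond orders sum to 3 (valence 4) → 1 H
  atom 5: C, bond orders sum to 4 (valence 4) → 0 H
  atom 6: C, bond orders sum to 4 (valence 4) → 0 H
  atom 7: O, bond orders sum to 2 (valence 2) → 0 H
  atom 8: O, bond orders sum to 1 (valence 2) → 1 H
  atom 9: C, bond orders sum to 4 (valence 4) → 0 H
  atom 10: C, bond orders sum to 4 (valence 4) → 0 H
  atom 11: C, bond orders sum to 1 (valence 4) → 3 H
  atom 12: C, bond orders sum to 3 (valence 4) → 1 H
  atom 13: C, bond orders sum to 3 (valence 4) → 1 H
  atom 14: N, bond orders sum to 1 (valence 3) → 2 H
  atom 15: C, bond orders sum to 2 (valence 4) → 2 H
  atom 16: C, bond orders sum to 1 (valence 4) → 3 H
Totals → C:12, H:14, N:2, O:2.
In Hill order: C12H14N2O2.

C12H14N2O2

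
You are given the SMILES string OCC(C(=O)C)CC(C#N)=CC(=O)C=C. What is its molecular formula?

C11H13NO3

Walk through each heavy atom and fill implicit hydrogens from standard valence (C 4, N 3, O 2, S 2, halogen 1):
  atom 1: O, bond orders sum to 1 (valence 2) → 1 H
  atom 2: C, bond orders sum to 2 (valence 4) → 2 H
  atom 3: C, bond orders sum to 3 (valence 4) → 1 H
  atom 4: C, bond orders sum to 4 (valence 4) → 0 H
  atom 5: O, bond orders sum to 2 (valence 2) → 0 H
  atom 6: C, bond orders sum to 1 (valence 4) → 3 H
  atom 7: C, bond orders sum to 2 (valence 4) → 2 H
  atom 8: C, bond orders sum to 4 (valence 4) → 0 H
  atom 9: C, bond orders sum to 4 (valence 4) → 0 H
  atom 10: N, bond orders sum to 3 (valence 3) → 0 H
  atom 11: C, bond orders sum to 3 (valence 4) → 1 H
  atom 12: C, bond orders sum to 4 (valence 4) → 0 H
  atom 13: O, bond orders sum to 2 (valence 2) → 0 H
  atom 14: C, bond orders sum to 3 (valence 4) → 1 H
  atom 15: C, bond orders sum to 2 (valence 4) → 2 H
Totals → C:11, H:13, N:1, O:3.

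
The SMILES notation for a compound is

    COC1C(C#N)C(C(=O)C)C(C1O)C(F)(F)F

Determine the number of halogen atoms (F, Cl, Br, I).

Halogen atoms appear at heavy-atom positions 15, 16, 17 (3×F).
Other groups present: 1 ether, 1 hydroxyl, 1 ketone, 1 nitrile.
Halogen count: 3.

3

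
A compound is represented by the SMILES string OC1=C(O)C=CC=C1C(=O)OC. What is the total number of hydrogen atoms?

Walk through each heavy atom and fill implicit hydrogens from standard valence (C 4, N 3, O 2, S 2, halogen 1):
  atom 1: O, bond orders sum to 1 (valence 2) → 1 H
  atom 2: C, bond orders sum to 4 (valence 4) → 0 H
  atom 3: C, bond orders sum to 4 (valence 4) → 0 H
  atom 4: O, bond orders sum to 1 (valence 2) → 1 H
  atom 5: C, bond orders sum to 3 (valence 4) → 1 H
  atom 6: C, bond orders sum to 3 (valence 4) → 1 H
  atom 7: C, bond orders sum to 3 (valence 4) → 1 H
  atom 8: C, bond orders sum to 4 (valence 4) → 0 H
  atom 9: C, bond orders sum to 4 (valence 4) → 0 H
  atom 10: O, bond orders sum to 2 (valence 2) → 0 H
  atom 11: O, bond orders sum to 2 (valence 2) → 0 H
  atom 12: C, bond orders sum to 1 (valence 4) → 3 H
Total hydrogens: 8.

8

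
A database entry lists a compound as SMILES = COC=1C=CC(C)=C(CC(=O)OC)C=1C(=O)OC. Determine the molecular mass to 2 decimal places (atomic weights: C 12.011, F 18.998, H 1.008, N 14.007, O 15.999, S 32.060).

First, the molecular formula is C13H16O5 (counting implicit H from valence).
  C: 13 × 12.011 = 156.143
  H: 16 × 1.008 = 16.128
  O: 5 × 15.999 = 79.995
Sum: 13×12.011 + 16×1.008 + 5×15.999 = 252.266 → 252.27 g/mol.

252.27 g/mol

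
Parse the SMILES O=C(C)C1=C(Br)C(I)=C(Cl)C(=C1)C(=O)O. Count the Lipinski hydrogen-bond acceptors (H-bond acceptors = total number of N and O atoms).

N atoms: 0; O atoms: 3.
Lipinski HBA = 0 + 3 = 3.

3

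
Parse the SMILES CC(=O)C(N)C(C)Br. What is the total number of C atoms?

Count every carbon token in the SMILES (each C, including those in ring-closure positions and inside branches).
Carbon count: 5.

5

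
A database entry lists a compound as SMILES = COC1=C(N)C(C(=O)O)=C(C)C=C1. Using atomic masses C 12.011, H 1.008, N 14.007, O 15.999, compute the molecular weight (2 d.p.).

First, the molecular formula is C9H11NO3 (counting implicit H from valence).
  C: 9 × 12.011 = 108.099
  H: 11 × 1.008 = 11.088
  N: 1 × 14.007 = 14.007
  O: 3 × 15.999 = 47.997
Sum: 9×12.011 + 11×1.008 + 1×14.007 + 3×15.999 = 181.191 → 181.19 g/mol.

181.19 g/mol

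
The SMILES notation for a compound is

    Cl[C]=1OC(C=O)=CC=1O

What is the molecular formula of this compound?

Walk through each heavy atom and fill implicit hydrogens from standard valence (C 4, N 3, O 2, S 2, halogen 1):
  atom 1: Cl (halogen, monovalent) → 0 H
  atom 2: C with explicit H count 0
  atom 3: O, bond orders sum to 2 (valence 2) → 0 H
  atom 4: C, bond orders sum to 4 (valence 4) → 0 H
  atom 5: C, bond orders sum to 3 (valence 4) → 1 H
  atom 6: O, bond orders sum to 2 (valence 2) → 0 H
  atom 7: C, bond orders sum to 3 (valence 4) → 1 H
  atom 8: C, bond orders sum to 4 (valence 4) → 0 H
  atom 9: O, bond orders sum to 1 (valence 2) → 1 H
Totals → C:5, H:3, Cl:1, O:3.

C5H3ClO3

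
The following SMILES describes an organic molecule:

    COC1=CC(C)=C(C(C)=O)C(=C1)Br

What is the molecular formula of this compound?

C10H11BrO2

Walk through each heavy atom and fill implicit hydrogens from standard valence (C 4, N 3, O 2, S 2, halogen 1):
  atom 1: C, bond orders sum to 1 (valence 4) → 3 H
  atom 2: O, bond orders sum to 2 (valence 2) → 0 H
  atom 3: C, bond orders sum to 4 (valence 4) → 0 H
  atom 4: C, bond orders sum to 3 (valence 4) → 1 H
  atom 5: C, bond orders sum to 4 (valence 4) → 0 H
  atom 6: C, bond orders sum to 1 (valence 4) → 3 H
  atom 7: C, bond orders sum to 4 (valence 4) → 0 H
  atom 8: C, bond orders sum to 4 (valence 4) → 0 H
  atom 9: C, bond orders sum to 1 (valence 4) → 3 H
  atom 10: O, bond orders sum to 2 (valence 2) → 0 H
  atom 11: C, bond orders sum to 4 (valence 4) → 0 H
  atom 12: C, bond orders sum to 3 (valence 4) → 1 H
  atom 13: Br (halogen, monovalent) → 0 H
Totals → C:10, H:11, Br:1, O:2.
In Hill order: C10H11BrO2.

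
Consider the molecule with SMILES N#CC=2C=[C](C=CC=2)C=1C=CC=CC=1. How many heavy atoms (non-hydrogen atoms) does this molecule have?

14

Every atom symbol written in the SMILES (organic subset) is one heavy atom; implicit H are not written.
Heavy atoms by element → C:13, N:1.
Total: 14.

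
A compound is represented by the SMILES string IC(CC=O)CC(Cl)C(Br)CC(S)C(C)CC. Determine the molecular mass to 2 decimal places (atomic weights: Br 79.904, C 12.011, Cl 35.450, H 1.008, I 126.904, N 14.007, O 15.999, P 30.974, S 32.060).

455.62 g/mol

First, the molecular formula is C12H21BrClIOS (counting implicit H from valence).
  Br: 1 × 79.904 = 79.904
  C: 12 × 12.011 = 144.132
  Cl: 1 × 35.450 = 35.450
  H: 21 × 1.008 = 21.168
  I: 1 × 126.904 = 126.904
  O: 1 × 15.999 = 15.999
  S: 1 × 32.060 = 32.060
Sum: 1×79.904 + 12×12.011 + 1×35.450 + 21×1.008 + 1×126.904 + 1×15.999 + 1×32.060 = 455.617 → 455.62 g/mol.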